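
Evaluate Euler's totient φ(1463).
1080

Prime factorization: 1463 = 7 × 11 × 19
Using the formula φ(n) = n × Π(1 - 1/p) for each prime factor p:
φ(1463) = 1463 × (1 - 1/7) × (1 - 1/11) × (1 - 1/19)
φ(1463) = 1080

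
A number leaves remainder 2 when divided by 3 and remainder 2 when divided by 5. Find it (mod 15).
M = 3 × 5 = 15. M₁ = 5, y₁ ≡ 2 (mod 3). M₂ = 3, y₂ ≡ 2 (mod 5). m = 2×5×2 + 2×3×2 ≡ 2 (mod 15)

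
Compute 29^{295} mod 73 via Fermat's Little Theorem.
34

By Fermat's Little Theorem, a^(p-1) ≡ 1 (mod p) for prime p and gcd(a, p) = 1
Here p = 73, so 29^72 ≡ 1 (mod 73)
We can reduce the exponent: 295 mod 72 = 7
So 29^295 ≡ 29^7 (mod 73)
Computing: 29^7 mod 73 = 34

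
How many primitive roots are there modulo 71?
24

The number of primitive roots modulo p is φ(p-1) = φ(70)
φ(70) = 24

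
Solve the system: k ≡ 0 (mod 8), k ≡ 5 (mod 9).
M = 8 × 9 = 72. M₁ = 9, y₁ ≡ 1 (mod 8). M₂ = 8, y₂ ≡ 8 (mod 9). k = 0×9×1 + 5×8×8 ≡ 32 (mod 72)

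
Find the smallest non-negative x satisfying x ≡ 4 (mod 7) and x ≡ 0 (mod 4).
M = 7 × 4 = 28. M₁ = 4, y₁ ≡ 2 (mod 7). M₂ = 7, y₂ ≡ 3 (mod 4). x = 4×4×2 + 0×7×3 ≡ 4 (mod 28)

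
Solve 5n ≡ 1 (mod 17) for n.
7

Using Extended Euclidean Algorithm:
gcd(5, 17) = 1
Bezout coefficients: 5 × 7 + 17 × -2 = 1
So 5 × 7 ≡ 1 (mod 17)
The inverse is 7 mod 17 = 7
Verification: 5 × 7 = 35 = 2 × 17 + 1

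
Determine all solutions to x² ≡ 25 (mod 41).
The square roots of 25 mod 41 are 36 and 5. Verify: 36² = 1296 ≡ 25 (mod 41)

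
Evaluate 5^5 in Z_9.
5 = 4 + 1 (binary 101). Repeated squaring mod 9: 5^1 ≡ 5; 5^2 ≡ 5² = 25 ≡ 7; 5^4 ≡ 7² = 49 ≡ 4. Multiply: 5^5 = 5^4 × 5^1 ≡ 4 × 5 (mod 9): 4 × 5 = 20 ≡ 2. So 5^5 ≡ 2 (mod 9).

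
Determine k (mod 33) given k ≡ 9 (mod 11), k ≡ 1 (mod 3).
31

Using the Chinese Remainder Theorem:
M = product of moduli = 33
For equation 1: M_1 = 3, 3 ≡ 3 (mod 11), inverse of 3 mod 11 is 4 (check: 3 × 4 = 12 ≡ 1 (mod 11))
For equation 2: M_2 = 11, 11 ≡ 2 (mod 3), inverse of 11 mod 3 is 2 (check: 2 × 2 = 4 ≡ 1 (mod 3))
Combine: k ≡ Σ r_i×M_i×(M_i⁻¹ mod m_i) = 9×3×4 + 1×11×2 = 108 + 22 = 130
130 mod 33 = 31
k ≡ 31 (mod 33)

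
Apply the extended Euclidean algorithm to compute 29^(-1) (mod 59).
Extended GCD: 29(-2) + 59(1) = 1. So 29^(-1) ≡ 57 ≡ 57 (mod 59). Verify: 29 × 57 = 1653 ≡ 1 (mod 59)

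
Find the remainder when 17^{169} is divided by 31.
By Fermat: 17^{30} ≡ 1 (mod 31). 169 = 5×30 + 19. So 17^{169} ≡ 17^{19} ≡ 24 (mod 31)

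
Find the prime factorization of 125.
5^3

Divide by primes starting from smallest:
125 ÷ 5 = 25
25 ÷ 5 = 5
5 ÷ 5 = 1

125 = 5^3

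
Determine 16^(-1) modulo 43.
16^(-1) ≡ 35 (mod 43). Verification: 16 × 35 = 560 ≡ 1 (mod 43)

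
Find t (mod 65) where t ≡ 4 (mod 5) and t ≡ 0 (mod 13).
M = 5 × 13 = 65. M₁ = 13, y₁ ≡ 2 (mod 5). M₂ = 5, y₂ ≡ 8 (mod 13). t = 4×13×2 + 0×5×8 ≡ 39 (mod 65)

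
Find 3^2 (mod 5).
2 = 2 (binary 10). Repeated squaring mod 5: 3^1 ≡ 3; 3^2 ≡ 3² = 9 ≡ 4. So 3^2 ≡ 4 (mod 5).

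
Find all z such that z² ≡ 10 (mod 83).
The square roots of 10 mod 83 are 33 and 50. Verify: 33² = 1089 ≡ 10 (mod 83)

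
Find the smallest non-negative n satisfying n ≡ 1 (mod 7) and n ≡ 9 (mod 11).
M = 7 × 11 = 77. M₁ = 11, y₁ ≡ 2 (mod 7). M₂ = 7, y₂ ≡ 8 (mod 11). n = 1×11×2 + 9×7×8 ≡ 64 (mod 77)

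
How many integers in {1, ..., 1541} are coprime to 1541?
1452

Prime factorization: 1541 = 23 × 67
Using the formula φ(n) = n × Π(1 - 1/p) for each prime factor p:
φ(1541) = 1541 × (1 - 1/23) × (1 - 1/67)
φ(1541) = 1452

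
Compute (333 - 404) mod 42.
13

(333 - 404) = -71
-71 mod 42 = 13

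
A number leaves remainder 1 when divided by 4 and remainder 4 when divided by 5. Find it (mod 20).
M = 4 × 5 = 20. M₁ = 5, y₁ ≡ 1 (mod 4). M₂ = 4, y₂ ≡ 4 (mod 5). k = 1×5×1 + 4×4×4 ≡ 9 (mod 20)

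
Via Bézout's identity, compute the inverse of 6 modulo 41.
Extended GCD: 6(7) + 41(-1) = 1. So 6^(-1) ≡ 7 ≡ 7 (mod 41). Verify: 6 × 7 = 42 ≡ 1 (mod 41)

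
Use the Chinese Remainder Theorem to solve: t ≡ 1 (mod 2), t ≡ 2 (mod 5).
M = 2 × 5 = 10. M₁ = 5, y₁ ≡ 1 (mod 2). M₂ = 2, y₂ ≡ 3 (mod 5). t = 1×5×1 + 2×2×3 ≡ 7 (mod 10)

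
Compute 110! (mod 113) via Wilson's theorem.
(112)! = (110)! × (111) × (112) ≡ -1 (mod 113). So (110)! ≡ -1 × [(112)(111)]^(-1) ≡ 56 (mod 113)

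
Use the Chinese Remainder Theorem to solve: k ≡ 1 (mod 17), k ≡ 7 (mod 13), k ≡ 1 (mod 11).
1684

Using the Chinese Remainder Theorem:
M = product of moduli = 2431
For equation 1: M_1 = 143, 143 ≡ 7 (mod 17), inverse of 143 mod 17 is 5 (check: 7 × 5 = 35 ≡ 1 (mod 17))
For equation 2: M_2 = 187, 187 ≡ 5 (mod 13), inverse of 187 mod 13 is 8 (check: 5 × 8 = 40 ≡ 1 (mod 13))
For equation 3: M_3 = 221, 221 ≡ 1 (mod 11), inverse of 221 mod 11 is 1 (check: 1 × 1 = 1 ≡ 1 (mod 11))
Combine: k ≡ Σ r_i×M_i×(M_i⁻¹ mod m_i) = 1×143×5 + 7×187×8 + 1×221×1 = 715 + 10472 + 221 = 11408
11408 mod 2431 = 1684
k ≡ 1684 (mod 2431)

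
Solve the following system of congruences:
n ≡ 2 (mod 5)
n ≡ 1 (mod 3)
7

Using the Chinese Remainder Theorem:
M = product of moduli = 15
For equation 1: M_1 = 3, 3 ≡ 3 (mod 5), inverse of 3 mod 5 is 2 (check: 3 × 2 = 6 ≡ 1 (mod 5))
For equation 2: M_2 = 5, 5 ≡ 2 (mod 3), inverse of 5 mod 3 is 2 (check: 2 × 2 = 4 ≡ 1 (mod 3))
Combine: n ≡ Σ r_i×M_i×(M_i⁻¹ mod m_i) = 2×3×2 + 1×5×2 = 12 + 10 = 22
22 mod 15 = 7
n ≡ 7 (mod 15)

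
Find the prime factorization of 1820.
2^2 × 5 × 7 × 13

Divide by primes starting from smallest:
1820 ÷ 2 = 910
910 ÷ 2 = 455
455 ÷ 5 = 91
91 ÷ 7 = 13
13 ÷ 13 = 1

1820 = 2^2 × 5 × 7 × 13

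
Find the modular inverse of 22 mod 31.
22^(-1) ≡ 24 (mod 31). Verification: 22 × 24 = 528 ≡ 1 (mod 31)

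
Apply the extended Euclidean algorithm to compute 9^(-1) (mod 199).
Extended GCD: 9(-22) + 199(1) = 1. So 9^(-1) ≡ 177 ≡ 177 (mod 199). Verify: 9 × 177 = 1593 ≡ 1 (mod 199)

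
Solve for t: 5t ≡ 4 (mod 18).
8

Since gcd(5, 18) = 1 divides 4, a solution exists.
Multiply both sides by the inverse of 5 mod 18:
  5^(-1) mod 18 = 11
  x ≡ 11 × 4 ≡ 44 ≡ 8 (mod 18)
Verification: 5 × 8 = 40 = 2 × 18 + 4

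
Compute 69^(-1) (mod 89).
40

Using Extended Euclidean Algorithm:
gcd(69, 89) = 1
Bezout coefficients: 69 × 40 + 89 × -31 = 1
So 69 × 40 ≡ 1 (mod 89)
The inverse is 40 mod 89 = 40
Verification: 69 × 40 = 2760 = 31 × 89 + 1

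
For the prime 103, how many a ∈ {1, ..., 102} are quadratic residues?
For prime 103, there are (p-1)/2 = (103-1)/2 = 51 quadratic residues (excluding 0).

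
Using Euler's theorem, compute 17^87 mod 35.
By Euler: 17^{24} ≡ 1 (mod 35) since gcd(17, 35) = 1. 87 = 3×24 + 15. So 17^{87} ≡ 17^{15} ≡ 13 (mod 35)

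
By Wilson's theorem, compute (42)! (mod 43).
By Wilson's theorem, (42)! ≡ -1 ≡ 42 (mod 43)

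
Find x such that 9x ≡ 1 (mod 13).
9^(-1) ≡ 3 (mod 13). Verification: 9 × 3 = 27 ≡ 1 (mod 13)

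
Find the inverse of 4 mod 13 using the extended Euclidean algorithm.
Extended GCD: 4(-3) + 13(1) = 1. So 4^(-1) ≡ 10 ≡ 10 (mod 13). Verify: 4 × 10 = 40 ≡ 1 (mod 13)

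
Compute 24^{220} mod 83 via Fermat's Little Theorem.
30

By Fermat's Little Theorem, a^(p-1) ≡ 1 (mod p) for prime p and gcd(a, p) = 1
Here p = 83, so 24^82 ≡ 1 (mod 83)
We can reduce the exponent: 220 mod 82 = 56
So 24^220 ≡ 24^56 (mod 83)
Computing: 24^56 mod 83 = 30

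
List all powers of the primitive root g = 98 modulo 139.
g^1, g^2, ..., g^{138} mod 139: {98, 13, 23, 30, 21, 112, 134, 66, 74, 24, 128, 34, 135, 25, 87, 47, 19, 55, 108, 20, 14, 121, 43, 44, 3, 16, 39, 69, 90, 63, 58, 124, 59, 83, 72, 106, 102, 127, 75, 122, 2, 57, 26, 46, 60, 42, 85, 129, 132, 9, 48, 117, 68, 131, 50, 35, 94, 38, 110, 77, 40, 28, 103, 86, 88, 6, 32, 78, 138, 41, 126, 116, 109, 118, 27, 5, 73, 65, 115, 11, 105, 4, 114, 52, 92, 120, 84, 31, 119, 125, 18, 96, 95, 136, 123, 100, 70, 49, 76, 81, 15, 80, 56, 67, 33, 37, 12, 64, 17, 137, 82, 113, 93, 79, 97, 54, 10, 7, 130, 91, 22, 71, 8, 89, 104, 45, 101, 29, 62, 99, 111, 36, 53, 51, 133, 107, 61, 1}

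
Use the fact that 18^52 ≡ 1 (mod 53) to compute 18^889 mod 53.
By Fermat: 18^{52} ≡ 1 (mod 53). 889 ≡ 5 (mod 52). So 18^{889} ≡ 18^{5} ≡ 12 (mod 53)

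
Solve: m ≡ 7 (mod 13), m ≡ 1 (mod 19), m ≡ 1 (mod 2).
M = 13 × 19 × 2 = 494. M₁ = 38, y₁ ≡ 12 (mod 13). M₂ = 26, y₂ ≡ 11 (mod 19). M₃ = 247, y₃ ≡ 1 (mod 2). m = 7×38×12 + 1×26×11 + 1×247×1 ≡ 267 (mod 494)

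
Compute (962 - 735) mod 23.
20

(962 - 735) = 227
227 mod 23 = 20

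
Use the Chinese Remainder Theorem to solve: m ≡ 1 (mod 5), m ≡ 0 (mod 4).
M = 5 × 4 = 20. M₁ = 4, y₁ ≡ 4 (mod 5). M₂ = 5, y₂ ≡ 1 (mod 4). m = 1×4×4 + 0×5×1 ≡ 16 (mod 20)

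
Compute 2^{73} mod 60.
32

Using successive squaring:
Binary expansion of 73: 1001001
Powers of 2 mod 60 (each is the square of the previous):
  2^1 ≡ 2 (mod 60)
  2^2 ≡ 2² = 4 ≡ 4 (mod 60)
  2^4 ≡ 4² = 16 ≡ 16 (mod 60)
  2^8 ≡ 16² = 256 ≡ 16 (mod 60)
  2^16 ≡ 16² = 256 ≡ 16 (mod 60)
  2^32 ≡ 16² = 256 ≡ 16 (mod 60)
  2^64 ≡ 16² = 256 ≡ 16 (mod 60)
73 = 64 + 8 + 1, so 2^73 = 2^64 × 2^8 × 2^1 ≡ 16 × 16 × 2 (mod 60)
Multiplying step by step:
  16 × 16 = 256 ≡ 16 (mod 60)
  16 × 2 = 32 ≡ 32 (mod 60)
Result: 2^73 ≡ 32 (mod 60)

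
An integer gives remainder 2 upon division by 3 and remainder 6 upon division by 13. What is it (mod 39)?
M = 3 × 13 = 39. M₁ = 13, y₁ ≡ 1 (mod 3). M₂ = 3, y₂ ≡ 9 (mod 13). y = 2×13×1 + 6×3×9 ≡ 32 (mod 39). The smallest positive such number is 32.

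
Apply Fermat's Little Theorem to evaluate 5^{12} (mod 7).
1

By Fermat's Little Theorem, a^(p-1) ≡ 1 (mod p) for prime p and gcd(a, p) = 1
Here p = 7, so 5^6 ≡ 1 (mod 7)
We can reduce the exponent: 12 mod 6 = 0
So 5^12 ≡ 5^0 (mod 7)
Computing: 5^0 mod 7 = 1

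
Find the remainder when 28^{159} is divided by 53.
By Fermat: 28^{52} ≡ 1 (mod 53). 159 = 3×52 + 3. So 28^{159} ≡ 28^{3} ≡ 10 (mod 53)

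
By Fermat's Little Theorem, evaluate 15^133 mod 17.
By Fermat: 15^{16} ≡ 1 (mod 17). 133 = 8×16 + 5. So 15^{133} ≡ 15^{5} ≡ 2 (mod 17)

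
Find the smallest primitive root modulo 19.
2

A primitive root g modulo p has order p-1 = 18
Prime divisors of 18: [2, 3]
g is a primitive root iff g^(18/q) ≢ 1 (mod 19) for each prime divisor q
Testing small values:
  g = 2: 2^9 ≡ 18, 2^6 ≡ 7 (mod 19) → none is 1, primitive root!
The smallest primitive root is 2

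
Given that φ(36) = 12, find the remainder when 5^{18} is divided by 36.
By Euler: 5^{12} ≡ 1 (mod 36) since gcd(5, 36) = 1. 18 = 1×12 + 6. So 5^{18} ≡ 5^{6} ≡ 1 (mod 36)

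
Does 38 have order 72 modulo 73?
p - 1 = 72 has prime divisors 2, 3. Check 38^(72/q) mod 73 for each: 38^(72/2) = 38^36 ≡ 1, 38^(72/3) = 38^24 ≡ 8 (mod 73). Since 38^36 ≡ 1 (mod 73), the order of 38 divides 36 (in fact the order is 36) ≠ 72, so it is not a primitive root.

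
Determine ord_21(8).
Powers of 8 mod 21: 8^1≡8, 8^2≡1. Order = 2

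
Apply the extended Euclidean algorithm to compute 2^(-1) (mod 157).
Extended GCD: 2(-78) + 157(1) = 1. So 2^(-1) ≡ 79 ≡ 79 (mod 157). Verify: 2 × 79 = 158 ≡ 1 (mod 157)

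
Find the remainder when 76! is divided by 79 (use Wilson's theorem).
(78)! = (76)! × (77) × (78) ≡ -1 (mod 79). So (76)! ≡ -1 × [(78)(77)]^(-1) ≡ 39 (mod 79)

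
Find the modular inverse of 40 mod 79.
40^(-1) ≡ 2 (mod 79). Verification: 40 × 2 = 80 ≡ 1 (mod 79)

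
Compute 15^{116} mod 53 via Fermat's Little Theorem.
46

By Fermat's Little Theorem, a^(p-1) ≡ 1 (mod p) for prime p and gcd(a, p) = 1
Here p = 53, so 15^52 ≡ 1 (mod 53)
We can reduce the exponent: 116 mod 52 = 12
So 15^116 ≡ 15^12 (mod 53)
Computing: 15^12 mod 53 = 46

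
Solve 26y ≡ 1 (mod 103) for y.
4

Using Extended Euclidean Algorithm:
gcd(26, 103) = 1
Bezout coefficients: 26 × 4 + 103 × -1 = 1
So 26 × 4 ≡ 1 (mod 103)
The inverse is 4 mod 103 = 4
Verification: 26 × 4 = 104 = 1 × 103 + 1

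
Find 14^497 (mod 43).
Using Fermat: 14^{42} ≡ 1 (mod 43). 497 ≡ 35 (mod 42). So 14^{497} ≡ 14^{35} ≡ 6 (mod 43)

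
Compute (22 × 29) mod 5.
3

(22 × 29) = 638
638 mod 5 = 3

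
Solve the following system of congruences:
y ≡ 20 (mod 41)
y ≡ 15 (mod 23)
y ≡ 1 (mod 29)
23636

Using the Chinese Remainder Theorem:
M = product of moduli = 27347
For equation 1: M_1 = 667, 667 ≡ 11 (mod 41), inverse of 667 mod 41 is 15 (check: 11 × 15 = 165 ≡ 1 (mod 41))
For equation 2: M_2 = 1189, 1189 ≡ 16 (mod 23), inverse of 1189 mod 23 is 13 (check: 16 × 13 = 208 ≡ 1 (mod 23))
For equation 3: M_3 = 943, 943 ≡ 15 (mod 29), inverse of 943 mod 29 is 2 (check: 15 × 2 = 30 ≡ 1 (mod 29))
Combine: y ≡ Σ r_i×M_i×(M_i⁻¹ mod m_i) = 20×667×15 + 15×1189×13 + 1×943×2 = 200100 + 231855 + 1886 = 433841
433841 mod 27347 = 23636
y ≡ 23636 (mod 27347)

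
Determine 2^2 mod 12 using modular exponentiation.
2 = 2 (binary 10). Repeated squaring mod 12: 2^1 ≡ 2; 2^2 ≡ 2² = 4 ≡ 4. So 2^2 ≡ 4 (mod 12).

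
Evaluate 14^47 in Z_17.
Using Fermat: 14^{16} ≡ 1 (mod 17). 47 ≡ 15 (mod 16). So 14^{47} ≡ 14^{15} ≡ 11 (mod 17)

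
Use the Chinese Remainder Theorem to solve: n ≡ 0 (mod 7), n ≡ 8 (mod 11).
63

Using the Chinese Remainder Theorem:
M = product of moduli = 77
For equation 1: M_1 = 11, 11 ≡ 4 (mod 7), inverse of 11 mod 7 is 2 (check: 4 × 2 = 8 ≡ 1 (mod 7))
For equation 2: M_2 = 7, 7 ≡ 7 (mod 11), inverse of 7 mod 11 is 8 (check: 7 × 8 = 56 ≡ 1 (mod 11))
Combine: n ≡ Σ r_i×M_i×(M_i⁻¹ mod m_i) = 0×11×2 + 8×7×8 = 0 + 448 = 448
448 mod 77 = 63
n ≡ 63 (mod 77)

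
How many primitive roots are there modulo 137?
Number of primitive roots mod 137 = φ(136) = 64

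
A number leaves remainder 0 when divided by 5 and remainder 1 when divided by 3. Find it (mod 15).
M = 5 × 3 = 15. M₁ = 3, y₁ ≡ 2 (mod 5). M₂ = 5, y₂ ≡ 2 (mod 3). m = 0×3×2 + 1×5×2 ≡ 10 (mod 15)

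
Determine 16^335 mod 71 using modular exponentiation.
Using Fermat: 16^{70} ≡ 1 (mod 71). 335 ≡ 55 (mod 70). So 16^{335} ≡ 16^{55} ≡ 30 (mod 71)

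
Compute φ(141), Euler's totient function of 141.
92

Prime factorization: 141 = 3 × 47
Using the formula φ(n) = n × Π(1 - 1/p) for each prime factor p:
φ(141) = 141 × (1 - 1/3) × (1 - 1/47)
φ(141) = 92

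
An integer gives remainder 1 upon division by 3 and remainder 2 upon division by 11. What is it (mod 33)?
M = 3 × 11 = 33. M₁ = 11, y₁ ≡ 2 (mod 3). M₂ = 3, y₂ ≡ 4 (mod 11). m = 1×11×2 + 2×3×4 ≡ 13 (mod 33). The smallest positive such number is 13.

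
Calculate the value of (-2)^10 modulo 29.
(-2) ≡ 27 (mod 29). 10 = 8 + 2 (binary 1010). Repeated squaring mod 29: 27^1 ≡ 27; 27^2 ≡ 27² = 729 ≡ 4; 27^4 ≡ 4² = 16 ≡ 16; 27^8 ≡ 16² = 256 ≡ 24. Multiply: (-2)^10 ≡ 27^8 × 27^2 ≡ 24 × 4 (mod 29): 24 × 4 = 96 ≡ 9. So (-2)^10 ≡ 9 (mod 29).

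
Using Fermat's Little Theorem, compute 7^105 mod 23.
By Fermat: 7^{22} ≡ 1 (mod 23). 105 = 4×22 + 17. So 7^{105} ≡ 7^{17} ≡ 19 (mod 23)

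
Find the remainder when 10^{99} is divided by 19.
By Fermat: 10^{18} ≡ 1 (mod 19). 99 = 5×18 + 9. So 10^{99} ≡ 10^{9} ≡ 18 (mod 19)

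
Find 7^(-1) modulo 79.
34

Using Extended Euclidean Algorithm:
gcd(7, 79) = 1
Bezout coefficients: 7 × 34 + 79 × -3 = 1
So 7 × 34 ≡ 1 (mod 79)
The inverse is 34 mod 79 = 34
Verification: 7 × 34 = 238 = 3 × 79 + 1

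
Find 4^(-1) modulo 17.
13

Using Extended Euclidean Algorithm:
gcd(4, 17) = 1
Bezout coefficients: 4 × -4 + 17 × 1 = 1
So 4 × -4 ≡ 1 (mod 17)
The inverse is -4 mod 17 = 13
Verification: 4 × 13 = 52 = 3 × 17 + 1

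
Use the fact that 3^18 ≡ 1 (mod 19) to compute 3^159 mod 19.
By Fermat: 3^{18} ≡ 1 (mod 19). 159 = 8×18 + 15. So 3^{159} ≡ 3^{15} ≡ 12 (mod 19)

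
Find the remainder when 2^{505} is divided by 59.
By Fermat: 2^{58} ≡ 1 (mod 59). 505 = 8×58 + 41. So 2^{505} ≡ 2^{41} ≡ 34 (mod 59)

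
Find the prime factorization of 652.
2^2 × 163

Divide by primes starting from smallest:
652 ÷ 2 = 326
326 ÷ 2 = 163
163 ÷ 163 = 1

652 = 2^2 × 163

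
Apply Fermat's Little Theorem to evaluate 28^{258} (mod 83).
31

By Fermat's Little Theorem, a^(p-1) ≡ 1 (mod p) for prime p and gcd(a, p) = 1
Here p = 83, so 28^82 ≡ 1 (mod 83)
We can reduce the exponent: 258 mod 82 = 12
So 28^258 ≡ 28^12 (mod 83)
Computing: 28^12 mod 83 = 31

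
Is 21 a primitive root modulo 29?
p - 1 = 28 has prime divisors 2, 7. Check 21^(28/q) mod 29 for each: 21^(28/2) = 21^14 ≡ 28, 21^(28/7) = 21^4 ≡ 7 (mod 29). None of these is 1, so 21 has order 28 = φ(29), so it is a primitive root mod 29.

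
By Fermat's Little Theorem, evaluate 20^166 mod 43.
By Fermat: 20^{42} ≡ 1 (mod 43). 166 = 3×42 + 40. So 20^{166} ≡ 20^{40} ≡ 10 (mod 43)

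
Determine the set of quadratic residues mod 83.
QRs mod 83: {1, 3, 4, 7, 9, 10, 11, 12, 16, 17, 21, 23, 25, 26, 27, 28, 29, 30, 31, 33, 36, 37, 38, 40, 41, 44, 48, 49, 51, 59, 61, 63, 64, 65, 68, 69, 70, 75, 77, 78, 81}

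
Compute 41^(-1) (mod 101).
41^(-1) ≡ 69 (mod 101). Verification: 41 × 69 = 2829 ≡ 1 (mod 101)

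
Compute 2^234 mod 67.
Using Fermat: 2^{66} ≡ 1 (mod 67). 234 ≡ 36 (mod 66). So 2^{234} ≡ 2^{36} ≡ 59 (mod 67)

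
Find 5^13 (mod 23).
Using repeated squaring. 13 = 8 + 4 + 1 (binary 1101). Repeated squaring mod 23: 5^1 ≡ 5; 5^2 ≡ 5² = 25 ≡ 2; 5^4 ≡ 2² = 4 ≡ 4; 5^8 ≡ 4² = 16 ≡ 16. Multiply: 5^13 = 5^8 × 5^4 × 5^1 ≡ 16 × 4 × 5 (mod 23): 16 × 4 = 64 ≡ 18; 18 × 5 = 90 ≡ 21. So 5^13 ≡ 21 (mod 23).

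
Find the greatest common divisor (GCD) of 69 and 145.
1

Using the Euclidean algorithm:
69 = 0 × 145 + 69
145 = 2 × 69 + 7
69 = 9 × 7 + 6
7 = 1 × 6 + 1
6 = 6 × 1 + 0

GCD(69, 145) = 1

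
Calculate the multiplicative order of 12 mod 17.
Powers of 12 mod 17: 12^1≡12, 12^2≡8, 12^3≡11, 12^4≡13, 12^5≡3, 12^6≡2, 12^7≡7, 12^8≡16, 12^9≡5, 12^10≡9, 12^11≡6, 12^12≡4, 12^13≡14, 12^14≡15, 12^15≡10, 12^16≡1. Order = 16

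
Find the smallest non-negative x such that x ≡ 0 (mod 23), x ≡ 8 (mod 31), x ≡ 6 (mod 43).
27784

Using the Chinese Remainder Theorem:
M = product of moduli = 30659
For equation 1: M_1 = 1333, 1333 ≡ 22 (mod 23), inverse of 1333 mod 23 is 22 (check: 22 × 22 = 484 ≡ 1 (mod 23))
For equation 2: M_2 = 989, 989 ≡ 28 (mod 31), inverse of 989 mod 31 is 10 (check: 28 × 10 = 280 ≡ 1 (mod 31))
For equation 3: M_3 = 713, 713 ≡ 25 (mod 43), inverse of 713 mod 43 is 31 (check: 25 × 31 = 775 ≡ 1 (mod 43))
Combine: x ≡ Σ r_i×M_i×(M_i⁻¹ mod m_i) = 0×1333×22 + 8×989×10 + 6×713×31 = 0 + 79120 + 132618 = 211738
211738 mod 30659 = 27784
x ≡ 27784 (mod 30659)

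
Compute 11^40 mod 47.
Using repeated squaring. 40 = 32 + 8 (binary 101000). Repeated squaring mod 47: 11^1 ≡ 11; 11^2 ≡ 11² = 121 ≡ 27; 11^4 ≡ 27² = 729 ≡ 24; 11^8 ≡ 24² = 576 ≡ 12; 11^16 ≡ 12² = 144 ≡ 3; 11^32 ≡ 3² = 9 ≡ 9. Multiply: 11^40 = 11^32 × 11^8 ≡ 9 × 12 (mod 47): 9 × 12 = 108 ≡ 14. So 11^40 ≡ 14 (mod 47).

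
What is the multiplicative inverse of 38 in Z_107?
38^(-1) ≡ 31 (mod 107). Verification: 38 × 31 = 1178 ≡ 1 (mod 107)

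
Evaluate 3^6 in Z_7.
6 = 4 + 2 (binary 110). Repeated squaring mod 7: 3^1 ≡ 3; 3^2 ≡ 3² = 9 ≡ 2; 3^4 ≡ 2² = 4 ≡ 4. Multiply: 3^6 = 3^4 × 3^2 ≡ 4 × 2 (mod 7): 4 × 2 = 8 ≡ 1. So 3^6 ≡ 1 (mod 7).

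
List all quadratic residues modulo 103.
QRs mod 103: {1, 2, 4, 7, 8, 9, 13, 14, 15, 16, 17, 18, 19, 23, 25, 26, 28, 29, 30, 32, 33, 34, 36, 38, 41, 46, 49, 50, 52, 55, 56, 58, 59, 60, 61, 63, 64, 66, 68, 72, 76, 79, 81, 82, 83, 91, 92, 93, 97, 98, 100}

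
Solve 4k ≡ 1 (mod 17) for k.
13

Using Extended Euclidean Algorithm:
gcd(4, 17) = 1
Bezout coefficients: 4 × -4 + 17 × 1 = 1
So 4 × -4 ≡ 1 (mod 17)
The inverse is -4 mod 17 = 13
Verification: 4 × 13 = 52 = 3 × 17 + 1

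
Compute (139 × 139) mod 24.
1

(139 × 139) = 19321
19321 mod 24 = 1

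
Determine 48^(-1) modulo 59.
48^(-1) ≡ 16 (mod 59). Verification: 48 × 16 = 768 ≡ 1 (mod 59)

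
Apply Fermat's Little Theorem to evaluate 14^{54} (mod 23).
18

By Fermat's Little Theorem, a^(p-1) ≡ 1 (mod p) for prime p and gcd(a, p) = 1
Here p = 23, so 14^22 ≡ 1 (mod 23)
We can reduce the exponent: 54 mod 22 = 10
So 14^54 ≡ 14^10 (mod 23)
Computing: 14^10 mod 23 = 18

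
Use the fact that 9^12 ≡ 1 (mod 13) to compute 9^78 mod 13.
By Fermat: 9^{12} ≡ 1 (mod 13). 78 = 6×12 + 6. So 9^{78} ≡ 9^{6} ≡ 1 (mod 13)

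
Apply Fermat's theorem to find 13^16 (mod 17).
By Fermat's Little Theorem, 13^{16} ≡ 1 (mod 17) since 17 is prime and gcd(13, 17) = 1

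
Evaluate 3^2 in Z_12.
2 = 2 (binary 10). Repeated squaring mod 12: 3^1 ≡ 3; 3^2 ≡ 3² = 9 ≡ 9. So 3^2 ≡ 9 (mod 12).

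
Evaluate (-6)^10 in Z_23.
(-6) ≡ 17 (mod 23). 10 = 8 + 2 (binary 1010). Repeated squaring mod 23: 17^1 ≡ 17; 17^2 ≡ 17² = 289 ≡ 13; 17^4 ≡ 13² = 169 ≡ 8; 17^8 ≡ 8² = 64 ≡ 18. Multiply: (-6)^10 ≡ 17^8 × 17^2 ≡ 18 × 13 (mod 23): 18 × 13 = 234 ≡ 4. So (-6)^10 ≡ 4 (mod 23).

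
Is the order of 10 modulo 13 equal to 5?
No, the actual order is 6, not 5.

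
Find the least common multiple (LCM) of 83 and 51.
4233

First find GCD(83, 51) using the Euclidean algorithm:
83 = 1 × 51 + 32
51 = 1 × 32 + 19
32 = 1 × 19 + 13
19 = 1 × 13 + 6
13 = 2 × 6 + 1
6 = 6 × 1 + 0
GCD(83, 51) = 1

LCM formula: LCM(a, b) = (a × b) / GCD(a, b)
LCM(83, 51) = (83 × 51) / 1
LCM(83, 51) = 4233 / 1
LCM(83, 51) = 4233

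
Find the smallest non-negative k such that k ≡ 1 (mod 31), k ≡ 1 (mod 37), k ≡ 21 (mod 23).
1148

Using the Chinese Remainder Theorem:
M = product of moduli = 26381
For equation 1: M_1 = 851, 851 ≡ 14 (mod 31), inverse of 851 mod 31 is 20 (check: 14 × 20 = 280 ≡ 1 (mod 31))
For equation 2: M_2 = 713, 713 ≡ 10 (mod 37), inverse of 713 mod 37 is 26 (check: 10 × 26 = 260 ≡ 1 (mod 37))
For equation 3: M_3 = 1147, 1147 ≡ 20 (mod 23), inverse of 1147 mod 23 is 15 (check: 20 × 15 = 300 ≡ 1 (mod 23))
Combine: k ≡ Σ r_i×M_i×(M_i⁻¹ mod m_i) = 1×851×20 + 1×713×26 + 21×1147×15 = 17020 + 18538 + 361305 = 396863
396863 mod 26381 = 1148
k ≡ 1148 (mod 26381)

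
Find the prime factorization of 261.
3^2 × 29

Divide by primes starting from smallest:
261 ÷ 3 = 87
87 ÷ 3 = 29
29 ÷ 29 = 1

261 = 3^2 × 29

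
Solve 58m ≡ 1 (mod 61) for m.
58^(-1) ≡ 20 (mod 61). Verification: 58 × 20 = 1160 ≡ 1 (mod 61)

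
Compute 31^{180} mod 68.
13

Using successive squaring:
Binary expansion of 180: 10110100
Powers of 31 mod 68 (each is the square of the previous):
  31^1 ≡ 31 (mod 68)
  31^2 ≡ 31² = 961 ≡ 9 (mod 68)
  31^4 ≡ 9² = 81 ≡ 13 (mod 68)
  31^8 ≡ 13² = 169 ≡ 33 (mod 68)
  31^16 ≡ 33² = 1089 ≡ 1 (mod 68)
  31^32 ≡ 1² = 1 ≡ 1 (mod 68)
  31^64 ≡ 1² = 1 ≡ 1 (mod 68)
  31^128 ≡ 1² = 1 ≡ 1 (mod 68)
180 = 128 + 32 + 16 + 4, so 31^180 = 31^128 × 31^32 × 31^16 × 31^4 ≡ 1 × 1 × 1 × 13 (mod 68)
Multiplying step by step:
  1 × 1 = 1 ≡ 1 (mod 68)
  1 × 1 = 1 ≡ 1 (mod 68)
  1 × 13 = 13 ≡ 13 (mod 68)
Result: 31^180 ≡ 13 (mod 68)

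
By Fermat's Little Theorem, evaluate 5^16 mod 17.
By Fermat's Little Theorem, 5^{16} ≡ 1 (mod 17) since 17 is prime and gcd(5, 17) = 1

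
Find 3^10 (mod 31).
10 = 8 + 2 (binary 1010). Repeated squaring mod 31: 3^1 ≡ 3; 3^2 ≡ 3² = 9 ≡ 9; 3^4 ≡ 9² = 81 ≡ 19; 3^8 ≡ 19² = 361 ≡ 20. Multiply: 3^10 = 3^8 × 3^2 ≡ 20 × 9 (mod 31): 20 × 9 = 180 ≡ 25. So 3^10 ≡ 25 (mod 31).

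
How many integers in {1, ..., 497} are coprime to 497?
420

Prime factorization: 497 = 7 × 71
Using the formula φ(n) = n × Π(1 - 1/p) for each prime factor p:
φ(497) = 497 × (1 - 1/7) × (1 - 1/71)
φ(497) = 420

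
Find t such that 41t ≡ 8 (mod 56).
48

Since gcd(41, 56) = 1 divides 8, a solution exists.
Multiply both sides by the inverse of 41 mod 56:
  41^(-1) mod 56 = 41
  x ≡ 41 × 8 ≡ 328 ≡ 48 (mod 56)
Verification: 41 × 48 = 1968 = 35 × 56 + 8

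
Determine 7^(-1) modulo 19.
7^(-1) ≡ 11 (mod 19). Verification: 7 × 11 = 77 ≡ 1 (mod 19)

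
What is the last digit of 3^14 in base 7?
Using Fermat: 3^{6} ≡ 1 (mod 7). 14 ≡ 2 (mod 6). So 3^{14} ≡ 3^{2} ≡ 2 (mod 7)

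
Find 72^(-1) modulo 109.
53

Using Extended Euclidean Algorithm:
gcd(72, 109) = 1
Bezout coefficients: 72 × 53 + 109 × -35 = 1
So 72 × 53 ≡ 1 (mod 109)
The inverse is 53 mod 109 = 53
Verification: 72 × 53 = 3816 = 35 × 109 + 1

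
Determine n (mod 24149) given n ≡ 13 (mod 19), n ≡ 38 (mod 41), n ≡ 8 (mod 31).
10083

Using the Chinese Remainder Theorem:
M = product of moduli = 24149
For equation 1: M_1 = 1271, 1271 ≡ 17 (mod 19), inverse of 1271 mod 19 is 9 (check: 17 × 9 = 153 ≡ 1 (mod 19))
For equation 2: M_2 = 589, 589 ≡ 15 (mod 41), inverse of 589 mod 41 is 11 (check: 15 × 11 = 165 ≡ 1 (mod 41))
For equation 3: M_3 = 779, 779 ≡ 4 (mod 31), inverse of 779 mod 31 is 8 (check: 4 × 8 = 32 ≡ 1 (mod 31))
Combine: n ≡ Σ r_i×M_i×(M_i⁻¹ mod m_i) = 13×1271×9 + 38×589×11 + 8×779×8 = 148707 + 246202 + 49856 = 444765
444765 mod 24149 = 10083
n ≡ 10083 (mod 24149)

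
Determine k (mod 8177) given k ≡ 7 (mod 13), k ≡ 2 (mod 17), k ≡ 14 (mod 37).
6156

Using the Chinese Remainder Theorem:
M = product of moduli = 8177
For equation 1: M_1 = 629, 629 ≡ 5 (mod 13), inverse of 629 mod 13 is 8 (check: 5 × 8 = 40 ≡ 1 (mod 13))
For equation 2: M_2 = 481, 481 ≡ 5 (mod 17), inverse of 481 mod 17 is 7 (check: 5 × 7 = 35 ≡ 1 (mod 17))
For equation 3: M_3 = 221, 221 ≡ 36 (mod 37), inverse of 221 mod 37 is 36 (check: 36 × 36 = 1296 ≡ 1 (mod 37))
Combine: k ≡ Σ r_i×M_i×(M_i⁻¹ mod m_i) = 7×629×8 + 2×481×7 + 14×221×36 = 35224 + 6734 + 111384 = 153342
153342 mod 8177 = 6156
k ≡ 6156 (mod 8177)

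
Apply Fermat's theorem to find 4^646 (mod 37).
By Fermat: 4^{36} ≡ 1 (mod 37). 646 ≡ 34 (mod 36). So 4^{646} ≡ 4^{34} ≡ 7 (mod 37)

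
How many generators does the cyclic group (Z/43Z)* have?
12

The number of primitive roots modulo p is φ(p-1) = φ(42)
φ(42) = 12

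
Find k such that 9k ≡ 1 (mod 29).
9^(-1) ≡ 13 (mod 29). Verification: 9 × 13 = 117 ≡ 1 (mod 29)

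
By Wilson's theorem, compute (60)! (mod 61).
By Wilson's theorem, (60)! ≡ -1 ≡ 60 (mod 61)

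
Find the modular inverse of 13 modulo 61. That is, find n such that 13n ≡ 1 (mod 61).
47

Using Extended Euclidean Algorithm:
gcd(13, 61) = 1
Bezout coefficients: 13 × -14 + 61 × 3 = 1
So 13 × -14 ≡ 1 (mod 61)
The inverse is -14 mod 61 = 47
Verification: 13 × 47 = 611 = 10 × 61 + 1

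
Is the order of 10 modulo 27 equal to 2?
No, the actual order is 3, not 2.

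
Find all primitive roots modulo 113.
Primitive roots mod 113: {3, 5, 6, 10, 12, 17, 19, 20, 21, 23, 24, 27, 29, 33, 34, 37, 38, 39, 43, 45, 46, 47, 54, 55, 58, 59, 66, 67, 68, 70, 74, 75, 76, 79, 80, 84, 86, 89, 90, 92, 93, 94, 96, 101, 103, 107, 108, 110}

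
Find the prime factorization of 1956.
2^2 × 3 × 163

Divide by primes starting from smallest:
1956 ÷ 2 = 978
978 ÷ 2 = 489
489 ÷ 3 = 163
163 ÷ 163 = 1

1956 = 2^2 × 3 × 163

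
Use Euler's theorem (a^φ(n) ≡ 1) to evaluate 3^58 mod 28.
By Euler: 3^{12} ≡ 1 (mod 28) since gcd(3, 28) = 1. 58 = 4×12 + 10. So 3^{58} ≡ 3^{10} ≡ 25 (mod 28)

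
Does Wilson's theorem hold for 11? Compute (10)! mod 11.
(10)! mod 11 = 10. Since this equals -1 (mod 11), Wilson confirms 11 is prime.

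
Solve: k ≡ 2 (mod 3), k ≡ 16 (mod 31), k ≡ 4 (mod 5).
M = 3 × 31 × 5 = 465. M₁ = 155, y₁ ≡ 2 (mod 3). M₂ = 15, y₂ ≡ 29 (mod 31). M₃ = 93, y₃ ≡ 2 (mod 5). k = 2×155×2 + 16×15×29 + 4×93×2 ≡ 419 (mod 465)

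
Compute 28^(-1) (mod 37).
28^(-1) ≡ 4 (mod 37). Verification: 28 × 4 = 112 ≡ 1 (mod 37)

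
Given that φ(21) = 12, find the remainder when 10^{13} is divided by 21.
By Euler: 10^{12} ≡ 1 (mod 21) since gcd(10, 21) = 1. 13 = 1×12 + 1. So 10^{13} ≡ 10^{1} ≡ 10 (mod 21)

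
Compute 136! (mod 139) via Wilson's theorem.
(138)! = (136)! × (137) × (138) ≡ -1 (mod 139). So (136)! ≡ -1 × [(138)(137)]^(-1) ≡ 69 (mod 139)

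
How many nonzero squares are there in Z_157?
For prime 157, there are (p-1)/2 = (157-1)/2 = 78 quadratic residues (excluding 0).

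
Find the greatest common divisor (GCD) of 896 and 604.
4

Using the Euclidean algorithm:
896 = 1 × 604 + 292
604 = 2 × 292 + 20
292 = 14 × 20 + 12
20 = 1 × 12 + 8
12 = 1 × 8 + 4
8 = 2 × 4 + 0

GCD(896, 604) = 4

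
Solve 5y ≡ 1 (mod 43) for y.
26

Using Extended Euclidean Algorithm:
gcd(5, 43) = 1
Bezout coefficients: 5 × -17 + 43 × 2 = 1
So 5 × -17 ≡ 1 (mod 43)
The inverse is -17 mod 43 = 26
Verification: 5 × 26 = 130 = 3 × 43 + 1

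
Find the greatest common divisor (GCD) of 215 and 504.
1

Using the Euclidean algorithm:
215 = 0 × 504 + 215
504 = 2 × 215 + 74
215 = 2 × 74 + 67
74 = 1 × 67 + 7
67 = 9 × 7 + 4
7 = 1 × 4 + 3
4 = 1 × 3 + 1
3 = 3 × 1 + 0

GCD(215, 504) = 1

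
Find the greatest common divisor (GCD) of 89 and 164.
1

Using the Euclidean algorithm:
89 = 0 × 164 + 89
164 = 1 × 89 + 75
89 = 1 × 75 + 14
75 = 5 × 14 + 5
14 = 2 × 5 + 4
5 = 1 × 4 + 1
4 = 4 × 1 + 0

GCD(89, 164) = 1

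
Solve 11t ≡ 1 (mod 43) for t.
11^(-1) ≡ 4 (mod 43). Verification: 11 × 4 = 44 ≡ 1 (mod 43)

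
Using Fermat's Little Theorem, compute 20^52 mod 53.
By Fermat's Little Theorem, 20^{52} ≡ 1 (mod 53) since 53 is prime and gcd(20, 53) = 1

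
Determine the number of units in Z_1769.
1680

Prime factorization: 1769 = 29 × 61
Using the formula φ(n) = n × Π(1 - 1/p) for each prime factor p:
φ(1769) = 1769 × (1 - 1/29) × (1 - 1/61)
φ(1769) = 1680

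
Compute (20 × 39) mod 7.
3

(20 × 39) = 780
780 mod 7 = 3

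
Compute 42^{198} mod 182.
14

Using successive squaring:
Binary expansion of 198: 11000110
Powers of 42 mod 182 (each is the square of the previous):
  42^1 ≡ 42 (mod 182)
  42^2 ≡ 42² = 1764 ≡ 126 (mod 182)
  42^4 ≡ 126² = 15876 ≡ 42 (mod 182)
  42^8 ≡ 42² = 1764 ≡ 126 (mod 182)
  42^16 ≡ 126² = 15876 ≡ 42 (mod 182)
  42^32 ≡ 42² = 1764 ≡ 126 (mod 182)
  42^64 ≡ 126² = 15876 ≡ 42 (mod 182)
  42^128 ≡ 42² = 1764 ≡ 126 (mod 182)
198 = 128 + 64 + 4 + 2, so 42^198 = 42^128 × 42^64 × 42^4 × 42^2 ≡ 126 × 42 × 42 × 126 (mod 182)
Multiplying step by step:
  126 × 42 = 5292 ≡ 14 (mod 182)
  14 × 42 = 588 ≡ 42 (mod 182)
  42 × 126 = 5292 ≡ 14 (mod 182)
Result: 42^198 ≡ 14 (mod 182)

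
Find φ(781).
700

Prime factorization: 781 = 11 × 71
Using the formula φ(n) = n × Π(1 - 1/p) for each prime factor p:
φ(781) = 781 × (1 - 1/11) × (1 - 1/71)
φ(781) = 700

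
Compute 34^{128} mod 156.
40

Using successive squaring:
Binary expansion of 128: 10000000
Powers of 34 mod 156 (each is the square of the previous):
  34^1 ≡ 34 (mod 156)
  34^2 ≡ 34² = 1156 ≡ 64 (mod 156)
  34^4 ≡ 64² = 4096 ≡ 40 (mod 156)
  34^8 ≡ 40² = 1600 ≡ 40 (mod 156)
  34^16 ≡ 40² = 1600 ≡ 40 (mod 156)
  34^32 ≡ 40² = 1600 ≡ 40 (mod 156)
  34^64 ≡ 40² = 1600 ≡ 40 (mod 156)
  34^128 ≡ 40² = 1600 ≡ 40 (mod 156)
128 is a power of 2, so 34^128 is the last square: ≡ 40 (mod 156)
Result: 34^128 ≡ 40 (mod 156)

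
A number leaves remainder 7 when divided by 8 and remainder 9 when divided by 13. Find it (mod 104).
M = 8 × 13 = 104. M₁ = 13, y₁ ≡ 5 (mod 8). M₂ = 8, y₂ ≡ 5 (mod 13). z = 7×13×5 + 9×8×5 ≡ 87 (mod 104)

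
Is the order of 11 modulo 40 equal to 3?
No, the actual order is 2, not 3.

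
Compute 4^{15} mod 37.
11

Using successive squaring:
Binary expansion of 15: 1111
Powers of 4 mod 37 (each is the square of the previous):
  4^1 ≡ 4 (mod 37)
  4^2 ≡ 4² = 16 ≡ 16 (mod 37)
  4^4 ≡ 16² = 256 ≡ 34 (mod 37)
  4^8 ≡ 34² = 1156 ≡ 9 (mod 37)
15 = 8 + 4 + 2 + 1, so 4^15 = 4^8 × 4^4 × 4^2 × 4^1 ≡ 9 × 34 × 16 × 4 (mod 37)
Multiplying step by step:
  9 × 34 = 306 ≡ 10 (mod 37)
  10 × 16 = 160 ≡ 12 (mod 37)
  12 × 4 = 48 ≡ 11 (mod 37)
Result: 4^15 ≡ 11 (mod 37)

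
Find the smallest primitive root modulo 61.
p - 1 = 60 has prime divisors 2, 3, 5. h is a primitive root mod 61 iff h^(60/q) ≢ 1 (mod 61) for each such q.
h = 2: 2^30 ≡ 60, 2^20 ≡ 47, 2^12 ≡ 9 (mod 61); none is 1, so 2 has order 60 and is a primitive root.
The smallest primitive root mod 61 is g = 2.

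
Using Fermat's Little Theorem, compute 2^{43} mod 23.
12

By Fermat's Little Theorem, a^(p-1) ≡ 1 (mod p) for prime p and gcd(a, p) = 1
Here p = 23, so 2^22 ≡ 1 (mod 23)
We can reduce the exponent: 43 mod 22 = 21
So 2^43 ≡ 2^21 (mod 23)
Computing: 2^21 mod 23 = 12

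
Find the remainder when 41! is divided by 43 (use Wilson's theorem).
(42)! = (41)! × (42) ≡ -1 (mod 43). So (41)! ≡ -1 × (42)^(-1) ≡ (-1)×(-1) = 1 (mod 43)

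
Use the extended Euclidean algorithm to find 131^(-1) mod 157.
Extended GCD: 131(6) + 157(-5) = 1. So 131^(-1) ≡ 6 ≡ 6 (mod 157). Verify: 131 × 6 = 786 ≡ 1 (mod 157)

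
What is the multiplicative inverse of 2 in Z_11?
2^(-1) ≡ 6 (mod 11). Verification: 2 × 6 = 12 ≡ 1 (mod 11)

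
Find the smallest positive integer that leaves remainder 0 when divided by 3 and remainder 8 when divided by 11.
M = 3 × 11 = 33. M₁ = 11, y₁ ≡ 2 (mod 3). M₂ = 3, y₂ ≡ 4 (mod 11). z = 0×11×2 + 8×3×4 ≡ 30 (mod 33). The smallest positive such number is 30.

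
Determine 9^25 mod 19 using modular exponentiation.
Using Fermat: 9^{18} ≡ 1 (mod 19). 25 ≡ 7 (mod 18). So 9^{25} ≡ 9^{7} ≡ 4 (mod 19)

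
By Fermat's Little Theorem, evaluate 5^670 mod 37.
By Fermat: 5^{36} ≡ 1 (mod 37). 670 ≡ 22 (mod 36). So 5^{670} ≡ 5^{22} ≡ 4 (mod 37)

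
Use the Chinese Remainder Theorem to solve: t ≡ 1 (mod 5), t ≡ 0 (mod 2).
M = 5 × 2 = 10. M₁ = 2, y₁ ≡ 3 (mod 5). M₂ = 5, y₂ ≡ 1 (mod 2). t = 1×2×3 + 0×5×1 ≡ 6 (mod 10)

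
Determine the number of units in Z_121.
110

Prime factorization: 121 = 11^2
Using the formula φ(n) = n × Π(1 - 1/p) for each prime factor p:
φ(121) = 121 × (1 - 1/11)
φ(121) = 110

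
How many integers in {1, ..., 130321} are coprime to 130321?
123462

Prime factorization: 130321 = 19^4
Using the formula φ(n) = n × Π(1 - 1/p) for each prime factor p:
φ(130321) = 130321 × (1 - 1/19)
φ(130321) = 123462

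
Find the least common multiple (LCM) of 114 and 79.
9006

First find GCD(114, 79) using the Euclidean algorithm:
114 = 1 × 79 + 35
79 = 2 × 35 + 9
35 = 3 × 9 + 8
9 = 1 × 8 + 1
8 = 8 × 1 + 0
GCD(114, 79) = 1

LCM formula: LCM(a, b) = (a × b) / GCD(a, b)
LCM(114, 79) = (114 × 79) / 1
LCM(114, 79) = 9006 / 1
LCM(114, 79) = 9006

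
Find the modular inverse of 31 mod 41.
31^(-1) ≡ 4 (mod 41). Verification: 31 × 4 = 124 ≡ 1 (mod 41)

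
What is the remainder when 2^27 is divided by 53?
Using repeated squaring. 27 = 16 + 8 + 2 + 1 (binary 11011). Repeated squaring mod 53: 2^1 ≡ 2; 2^2 ≡ 2² = 4 ≡ 4; 2^4 ≡ 4² = 16 ≡ 16; 2^8 ≡ 16² = 256 ≡ 44; 2^16 ≡ 44² = 1936 ≡ 28. Multiply: 2^27 = 2^16 × 2^8 × 2^2 × 2^1 ≡ 28 × 44 × 4 × 2 (mod 53): 28 × 44 = 1232 ≡ 13; 13 × 4 = 52 ≡ 52; 52 × 2 = 104 ≡ 51. So 2^27 ≡ 51 (mod 53).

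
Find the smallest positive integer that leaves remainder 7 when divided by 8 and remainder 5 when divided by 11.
M = 8 × 11 = 88. M₁ = 11, y₁ ≡ 3 (mod 8). M₂ = 8, y₂ ≡ 7 (mod 11). x = 7×11×3 + 5×8×7 ≡ 71 (mod 88). The smallest positive such number is 71.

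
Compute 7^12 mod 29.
Using repeated squaring. 12 = 8 + 4 (binary 1100). Repeated squaring mod 29: 7^1 ≡ 7; 7^2 ≡ 7² = 49 ≡ 20; 7^4 ≡ 20² = 400 ≡ 23; 7^8 ≡ 23² = 529 ≡ 7. Multiply: 7^12 = 7^8 × 7^4 ≡ 7 × 23 (mod 29): 7 × 23 = 161 ≡ 16. So 7^12 ≡ 16 (mod 29).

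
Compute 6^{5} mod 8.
0

Using successive squaring:
Binary expansion of 5: 101
Powers of 6 mod 8 (each is the square of the previous):
  6^1 ≡ 6 (mod 8)
  6^2 ≡ 6² = 36 ≡ 4 (mod 8)
  6^4 ≡ 4² = 16 ≡ 0 (mod 8)
5 = 4 + 1, so 6^5 = 6^4 × 6^1 ≡ 0 × 6 (mod 8)
Multiplying step by step:
  0 × 6 = 0 ≡ 0 (mod 8)
Result: 6^5 ≡ 0 (mod 8)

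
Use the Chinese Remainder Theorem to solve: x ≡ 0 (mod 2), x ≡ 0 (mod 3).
M = 2 × 3 = 6. M₁ = 3, y₁ ≡ 1 (mod 2). M₂ = 2, y₂ ≡ 2 (mod 3). x = 0×3×1 + 0×2×2 ≡ 0 (mod 6)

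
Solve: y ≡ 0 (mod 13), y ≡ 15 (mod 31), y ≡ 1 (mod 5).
M = 13 × 31 × 5 = 2015. M₁ = 155, y₁ ≡ 12 (mod 13). M₂ = 65, y₂ ≡ 21 (mod 31). M₃ = 403, y₃ ≡ 2 (mod 5). y = 0×155×12 + 15×65×21 + 1×403×2 ≡ 1131 (mod 2015)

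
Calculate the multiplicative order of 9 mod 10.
Powers of 9 mod 10: 9^1≡9, 9^2≡1. Order = 2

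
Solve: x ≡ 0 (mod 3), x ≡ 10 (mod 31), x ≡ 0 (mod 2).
M = 3 × 31 × 2 = 186. M₁ = 62, y₁ ≡ 2 (mod 3). M₂ = 6, y₂ ≡ 26 (mod 31). M₃ = 93, y₃ ≡ 1 (mod 2). x = 0×62×2 + 10×6×26 + 0×93×1 ≡ 72 (mod 186)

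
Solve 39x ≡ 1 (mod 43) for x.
39^(-1) ≡ 32 (mod 43). Verification: 39 × 32 = 1248 ≡ 1 (mod 43)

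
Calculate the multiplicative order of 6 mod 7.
Powers of 6 mod 7: 6^1≡6, 6^2≡1. Order = 2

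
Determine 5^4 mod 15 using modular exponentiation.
4 = 4 (binary 100). Repeated squaring mod 15: 5^1 ≡ 5; 5^2 ≡ 5² = 25 ≡ 10; 5^4 ≡ 10² = 100 ≡ 10. So 5^4 ≡ 10 (mod 15).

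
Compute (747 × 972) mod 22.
18

(747 × 972) = 726084
726084 mod 22 = 18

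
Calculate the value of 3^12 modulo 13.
Using Fermat: 3^{12} ≡ 1 (mod 13). 12 ≡ 0 (mod 12). So 3^{12} ≡ 3^{0} ≡ 1 (mod 13)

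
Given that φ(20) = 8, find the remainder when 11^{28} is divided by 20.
By Euler: 11^{8} ≡ 1 (mod 20) since gcd(11, 20) = 1. 28 = 3×8 + 4. So 11^{28} ≡ 11^{4} ≡ 1 (mod 20)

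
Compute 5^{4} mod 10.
5

Using successive squaring:
Binary expansion of 4: 100
Powers of 5 mod 10 (each is the square of the previous):
  5^1 ≡ 5 (mod 10)
  5^2 ≡ 5² = 25 ≡ 5 (mod 10)
  5^4 ≡ 5² = 25 ≡ 5 (mod 10)
4 is a power of 2, so 5^4 is the last square: ≡ 5 (mod 10)
Result: 5^4 ≡ 5 (mod 10)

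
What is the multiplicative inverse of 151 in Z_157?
151^(-1) ≡ 26 (mod 157). Verification: 151 × 26 = 3926 ≡ 1 (mod 157)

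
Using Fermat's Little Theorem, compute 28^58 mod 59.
By Fermat's Little Theorem, 28^{58} ≡ 1 (mod 59) since 59 is prime and gcd(28, 59) = 1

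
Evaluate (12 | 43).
(12/43) = 12^{21} mod 43 = -1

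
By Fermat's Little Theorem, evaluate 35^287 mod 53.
By Fermat: 35^{52} ≡ 1 (mod 53). 287 = 5×52 + 27. So 35^{287} ≡ 35^{27} ≡ 18 (mod 53)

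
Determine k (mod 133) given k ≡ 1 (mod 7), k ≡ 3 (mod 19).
22

Using the Chinese Remainder Theorem:
M = product of moduli = 133
For equation 1: M_1 = 19, 19 ≡ 5 (mod 7), inverse of 19 mod 7 is 3 (check: 5 × 3 = 15 ≡ 1 (mod 7))
For equation 2: M_2 = 7, 7 ≡ 7 (mod 19), inverse of 7 mod 19 is 11 (check: 7 × 11 = 77 ≡ 1 (mod 19))
Combine: k ≡ Σ r_i×M_i×(M_i⁻¹ mod m_i) = 1×19×3 + 3×7×11 = 57 + 231 = 288
288 mod 133 = 22
k ≡ 22 (mod 133)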